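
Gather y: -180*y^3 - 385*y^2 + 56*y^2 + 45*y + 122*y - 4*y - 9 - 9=-180*y^3 - 329*y^2 + 163*y - 18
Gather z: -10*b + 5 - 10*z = -10*b - 10*z + 5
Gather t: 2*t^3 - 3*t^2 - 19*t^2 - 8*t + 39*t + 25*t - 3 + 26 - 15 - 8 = 2*t^3 - 22*t^2 + 56*t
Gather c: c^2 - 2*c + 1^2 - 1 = c^2 - 2*c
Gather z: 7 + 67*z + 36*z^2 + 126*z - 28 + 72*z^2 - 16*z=108*z^2 + 177*z - 21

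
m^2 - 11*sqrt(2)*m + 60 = (m - 6*sqrt(2))*(m - 5*sqrt(2))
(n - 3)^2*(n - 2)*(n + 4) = n^4 - 4*n^3 - 11*n^2 + 66*n - 72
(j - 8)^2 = j^2 - 16*j + 64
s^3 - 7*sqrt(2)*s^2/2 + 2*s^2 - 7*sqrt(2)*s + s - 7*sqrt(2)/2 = (s + 1)^2*(s - 7*sqrt(2)/2)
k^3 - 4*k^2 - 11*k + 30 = (k - 5)*(k - 2)*(k + 3)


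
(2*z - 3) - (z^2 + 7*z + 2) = -z^2 - 5*z - 5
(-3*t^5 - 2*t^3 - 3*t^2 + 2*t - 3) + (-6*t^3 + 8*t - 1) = -3*t^5 - 8*t^3 - 3*t^2 + 10*t - 4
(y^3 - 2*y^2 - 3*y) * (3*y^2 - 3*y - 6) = 3*y^5 - 9*y^4 - 9*y^3 + 21*y^2 + 18*y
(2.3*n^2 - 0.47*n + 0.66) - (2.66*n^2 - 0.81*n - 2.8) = -0.36*n^2 + 0.34*n + 3.46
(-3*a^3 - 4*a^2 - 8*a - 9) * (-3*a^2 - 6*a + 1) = 9*a^5 + 30*a^4 + 45*a^3 + 71*a^2 + 46*a - 9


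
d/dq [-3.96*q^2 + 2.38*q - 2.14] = 2.38 - 7.92*q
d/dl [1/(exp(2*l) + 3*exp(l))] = (-2*exp(l) - 3)*exp(-l)/(exp(l) + 3)^2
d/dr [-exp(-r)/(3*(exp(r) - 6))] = 2*(exp(r) - 3)*exp(-r)/(3*(exp(r) - 6)^2)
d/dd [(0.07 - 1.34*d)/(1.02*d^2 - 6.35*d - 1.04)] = (1.3668*d^2 - 0.142799999999999*d + 1.8381)/(1.0404*d^4 - 12.954*d^3 + 38.2009*d^2 + 13.208*d + 1.0816)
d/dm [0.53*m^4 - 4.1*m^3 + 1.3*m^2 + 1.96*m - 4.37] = 2.12*m^3 - 12.3*m^2 + 2.6*m + 1.96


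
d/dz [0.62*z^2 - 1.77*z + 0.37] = 1.24*z - 1.77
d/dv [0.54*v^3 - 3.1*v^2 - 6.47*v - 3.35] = 1.62*v^2 - 6.2*v - 6.47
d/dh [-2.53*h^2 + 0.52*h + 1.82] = 0.52 - 5.06*h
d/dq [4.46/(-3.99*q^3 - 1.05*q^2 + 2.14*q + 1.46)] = (53.3862*q^2 + 9.366*q - 9.5444)/(3.99*q^3 + 1.05*q^2 - 2.14*q - 1.46)^2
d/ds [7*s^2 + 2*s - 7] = 14*s + 2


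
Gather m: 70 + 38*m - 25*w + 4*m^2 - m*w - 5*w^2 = 4*m^2 + m*(38 - w) - 5*w^2 - 25*w + 70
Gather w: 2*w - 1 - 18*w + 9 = 8 - 16*w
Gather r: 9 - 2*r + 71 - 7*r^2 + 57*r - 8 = -7*r^2 + 55*r + 72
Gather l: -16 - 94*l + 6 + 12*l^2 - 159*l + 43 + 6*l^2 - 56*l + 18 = 18*l^2 - 309*l + 51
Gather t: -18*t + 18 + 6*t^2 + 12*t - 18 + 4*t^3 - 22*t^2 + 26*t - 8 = 4*t^3 - 16*t^2 + 20*t - 8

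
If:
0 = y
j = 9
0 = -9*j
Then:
No Solution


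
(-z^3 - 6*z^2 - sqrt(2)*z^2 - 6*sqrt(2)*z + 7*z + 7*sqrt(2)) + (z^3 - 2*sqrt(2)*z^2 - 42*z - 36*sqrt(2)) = -6*z^2 - 3*sqrt(2)*z^2 - 35*z - 6*sqrt(2)*z - 29*sqrt(2)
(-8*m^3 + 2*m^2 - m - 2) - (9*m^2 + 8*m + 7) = -8*m^3 - 7*m^2 - 9*m - 9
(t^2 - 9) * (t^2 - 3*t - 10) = t^4 - 3*t^3 - 19*t^2 + 27*t + 90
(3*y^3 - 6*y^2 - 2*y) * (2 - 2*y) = -6*y^4 + 18*y^3 - 8*y^2 - 4*y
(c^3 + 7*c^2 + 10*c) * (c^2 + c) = c^5 + 8*c^4 + 17*c^3 + 10*c^2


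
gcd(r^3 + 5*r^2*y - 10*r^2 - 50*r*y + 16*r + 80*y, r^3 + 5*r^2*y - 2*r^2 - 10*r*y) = r^2 + 5*r*y - 2*r - 10*y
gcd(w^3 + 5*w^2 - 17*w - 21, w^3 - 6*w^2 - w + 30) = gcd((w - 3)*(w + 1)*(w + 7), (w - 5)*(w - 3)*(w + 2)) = w - 3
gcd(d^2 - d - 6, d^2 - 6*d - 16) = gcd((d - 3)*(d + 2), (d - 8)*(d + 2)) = d + 2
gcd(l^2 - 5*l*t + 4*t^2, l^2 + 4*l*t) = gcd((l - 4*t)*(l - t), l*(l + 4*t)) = 1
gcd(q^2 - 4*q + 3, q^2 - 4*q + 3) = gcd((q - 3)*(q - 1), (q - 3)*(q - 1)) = q^2 - 4*q + 3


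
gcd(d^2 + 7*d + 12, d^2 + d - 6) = d + 3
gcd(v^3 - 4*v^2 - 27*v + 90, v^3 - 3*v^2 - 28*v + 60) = v^2 - v - 30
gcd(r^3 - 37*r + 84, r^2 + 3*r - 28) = r^2 + 3*r - 28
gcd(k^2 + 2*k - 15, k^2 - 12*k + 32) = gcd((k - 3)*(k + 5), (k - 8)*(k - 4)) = 1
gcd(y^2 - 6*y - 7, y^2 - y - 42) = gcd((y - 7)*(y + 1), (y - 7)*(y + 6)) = y - 7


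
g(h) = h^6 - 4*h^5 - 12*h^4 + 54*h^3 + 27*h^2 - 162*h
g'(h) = 6*h^5 - 20*h^4 - 48*h^3 + 162*h^2 + 54*h - 162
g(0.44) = -61.96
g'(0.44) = -111.62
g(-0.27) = 44.59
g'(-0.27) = -163.94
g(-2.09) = -22.57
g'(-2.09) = 250.11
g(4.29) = 422.28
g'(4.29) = 1205.55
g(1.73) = -62.52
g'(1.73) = 81.57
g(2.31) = -17.37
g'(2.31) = 60.69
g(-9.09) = 693595.57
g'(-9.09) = -460129.43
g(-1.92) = 19.76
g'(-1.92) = 242.91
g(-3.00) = 0.00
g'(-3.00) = -648.00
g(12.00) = 1837080.00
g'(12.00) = 1019142.00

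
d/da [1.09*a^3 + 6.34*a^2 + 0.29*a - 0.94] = 3.27*a^2 + 12.68*a + 0.29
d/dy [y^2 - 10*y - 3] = 2*y - 10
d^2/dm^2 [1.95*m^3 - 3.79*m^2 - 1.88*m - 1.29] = 11.7*m - 7.58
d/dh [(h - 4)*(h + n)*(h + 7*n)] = 3*h^2 + 16*h*n - 8*h + 7*n^2 - 32*n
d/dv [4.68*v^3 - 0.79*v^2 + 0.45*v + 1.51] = 14.04*v^2 - 1.58*v + 0.45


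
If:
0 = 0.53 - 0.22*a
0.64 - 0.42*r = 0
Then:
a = 2.41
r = 1.52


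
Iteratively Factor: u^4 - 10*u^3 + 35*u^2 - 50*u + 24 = (u - 1)*(u^3 - 9*u^2 + 26*u - 24) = (u - 2)*(u - 1)*(u^2 - 7*u + 12) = (u - 3)*(u - 2)*(u - 1)*(u - 4)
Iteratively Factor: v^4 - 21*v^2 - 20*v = (v + 4)*(v^3 - 4*v^2 - 5*v) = (v + 1)*(v + 4)*(v^2 - 5*v) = v*(v + 1)*(v + 4)*(v - 5)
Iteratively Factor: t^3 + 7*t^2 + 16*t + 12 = (t + 2)*(t^2 + 5*t + 6) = (t + 2)*(t + 3)*(t + 2)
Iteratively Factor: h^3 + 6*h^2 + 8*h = (h + 4)*(h^2 + 2*h) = (h + 2)*(h + 4)*(h)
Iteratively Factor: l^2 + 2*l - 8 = (l + 4)*(l - 2)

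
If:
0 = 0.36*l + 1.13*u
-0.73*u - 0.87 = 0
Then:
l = 3.74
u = -1.19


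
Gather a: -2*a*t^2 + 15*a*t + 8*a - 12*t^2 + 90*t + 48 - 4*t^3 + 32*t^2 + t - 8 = a*(-2*t^2 + 15*t + 8) - 4*t^3 + 20*t^2 + 91*t + 40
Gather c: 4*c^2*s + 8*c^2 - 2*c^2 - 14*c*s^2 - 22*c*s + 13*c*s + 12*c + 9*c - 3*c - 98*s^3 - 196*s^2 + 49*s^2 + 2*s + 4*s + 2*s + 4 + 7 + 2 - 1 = c^2*(4*s + 6) + c*(-14*s^2 - 9*s + 18) - 98*s^3 - 147*s^2 + 8*s + 12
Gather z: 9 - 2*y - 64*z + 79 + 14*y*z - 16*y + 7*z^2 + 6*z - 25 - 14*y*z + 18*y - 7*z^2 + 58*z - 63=0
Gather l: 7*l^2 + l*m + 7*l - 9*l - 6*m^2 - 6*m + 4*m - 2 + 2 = 7*l^2 + l*(m - 2) - 6*m^2 - 2*m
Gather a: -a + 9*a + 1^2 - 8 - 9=8*a - 16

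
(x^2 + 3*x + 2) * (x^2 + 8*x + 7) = x^4 + 11*x^3 + 33*x^2 + 37*x + 14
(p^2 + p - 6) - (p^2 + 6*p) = -5*p - 6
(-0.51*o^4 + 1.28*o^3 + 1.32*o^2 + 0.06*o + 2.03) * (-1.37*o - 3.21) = 0.6987*o^5 - 0.1165*o^4 - 5.9172*o^3 - 4.3194*o^2 - 2.9737*o - 6.5163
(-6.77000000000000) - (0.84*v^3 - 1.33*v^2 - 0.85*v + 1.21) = -0.84*v^3 + 1.33*v^2 + 0.85*v - 7.98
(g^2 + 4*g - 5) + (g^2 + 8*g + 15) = 2*g^2 + 12*g + 10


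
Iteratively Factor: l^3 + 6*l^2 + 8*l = (l + 2)*(l^2 + 4*l) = (l + 2)*(l + 4)*(l)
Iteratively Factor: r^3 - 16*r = (r)*(r^2 - 16) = r*(r - 4)*(r + 4)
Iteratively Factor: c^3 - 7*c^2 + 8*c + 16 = (c - 4)*(c^2 - 3*c - 4) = (c - 4)*(c + 1)*(c - 4)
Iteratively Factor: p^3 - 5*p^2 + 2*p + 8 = (p + 1)*(p^2 - 6*p + 8) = (p - 2)*(p + 1)*(p - 4)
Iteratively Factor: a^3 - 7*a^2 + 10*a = (a)*(a^2 - 7*a + 10) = a*(a - 2)*(a - 5)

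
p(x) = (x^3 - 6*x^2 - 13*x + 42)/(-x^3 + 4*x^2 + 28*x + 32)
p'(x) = (3*x^2 - 12*x - 13)/(-x^3 + 4*x^2 + 28*x + 32) + (3*x^2 - 8*x - 28)*(x^3 - 6*x^2 - 13*x + 42)/(-x^3 + 4*x^2 + 28*x + 32)^2 = 2*(-x^3 + 17*x^2 + 19*x - 398)/(x^5 - 10*x^4 - 20*x^3 + 200*x^2 + 640*x + 512)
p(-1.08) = 6.22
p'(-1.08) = -12.38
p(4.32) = -0.31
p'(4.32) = -0.05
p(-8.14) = -1.30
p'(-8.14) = -0.04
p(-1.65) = 36.06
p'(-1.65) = -189.64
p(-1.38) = 12.73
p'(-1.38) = -37.12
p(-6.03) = -1.39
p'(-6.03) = -0.05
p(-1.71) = 51.05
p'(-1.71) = -326.84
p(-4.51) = -1.44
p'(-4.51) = 0.04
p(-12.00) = -1.20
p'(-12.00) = -0.02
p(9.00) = -1.39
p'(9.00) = 0.63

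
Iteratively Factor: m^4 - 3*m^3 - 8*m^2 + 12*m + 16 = (m + 1)*(m^3 - 4*m^2 - 4*m + 16) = (m - 4)*(m + 1)*(m^2 - 4) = (m - 4)*(m + 1)*(m + 2)*(m - 2)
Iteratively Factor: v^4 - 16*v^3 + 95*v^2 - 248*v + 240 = (v - 5)*(v^3 - 11*v^2 + 40*v - 48) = (v - 5)*(v - 3)*(v^2 - 8*v + 16) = (v - 5)*(v - 4)*(v - 3)*(v - 4)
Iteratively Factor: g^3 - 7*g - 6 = (g + 2)*(g^2 - 2*g - 3) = (g - 3)*(g + 2)*(g + 1)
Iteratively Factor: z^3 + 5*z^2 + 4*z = (z + 4)*(z^2 + z) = (z + 1)*(z + 4)*(z)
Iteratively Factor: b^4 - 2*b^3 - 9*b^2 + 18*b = (b - 2)*(b^3 - 9*b) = (b - 3)*(b - 2)*(b^2 + 3*b) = b*(b - 3)*(b - 2)*(b + 3)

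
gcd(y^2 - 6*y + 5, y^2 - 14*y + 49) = 1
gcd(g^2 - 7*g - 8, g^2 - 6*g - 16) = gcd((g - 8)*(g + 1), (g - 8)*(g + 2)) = g - 8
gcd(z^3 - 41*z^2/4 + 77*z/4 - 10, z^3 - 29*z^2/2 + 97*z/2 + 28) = z - 8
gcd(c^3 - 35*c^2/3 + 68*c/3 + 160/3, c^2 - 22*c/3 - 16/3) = c - 8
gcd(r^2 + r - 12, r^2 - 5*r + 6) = r - 3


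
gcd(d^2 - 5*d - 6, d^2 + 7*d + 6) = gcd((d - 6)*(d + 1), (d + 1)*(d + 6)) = d + 1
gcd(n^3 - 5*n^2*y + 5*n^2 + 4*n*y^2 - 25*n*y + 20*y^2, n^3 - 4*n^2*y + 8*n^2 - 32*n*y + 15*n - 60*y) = -n^2 + 4*n*y - 5*n + 20*y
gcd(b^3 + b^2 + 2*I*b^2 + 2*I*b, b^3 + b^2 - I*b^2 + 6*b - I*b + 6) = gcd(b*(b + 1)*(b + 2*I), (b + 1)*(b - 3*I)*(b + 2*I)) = b^2 + b*(1 + 2*I) + 2*I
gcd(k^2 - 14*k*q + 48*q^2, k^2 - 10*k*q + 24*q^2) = -k + 6*q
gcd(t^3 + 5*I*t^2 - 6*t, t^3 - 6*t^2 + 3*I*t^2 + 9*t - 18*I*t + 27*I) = t + 3*I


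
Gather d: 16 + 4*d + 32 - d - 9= 3*d + 39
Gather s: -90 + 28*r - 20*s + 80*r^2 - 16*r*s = 80*r^2 + 28*r + s*(-16*r - 20) - 90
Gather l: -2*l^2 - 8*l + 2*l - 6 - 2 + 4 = -2*l^2 - 6*l - 4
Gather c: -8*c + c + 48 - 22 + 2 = 28 - 7*c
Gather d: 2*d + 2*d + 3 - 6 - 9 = 4*d - 12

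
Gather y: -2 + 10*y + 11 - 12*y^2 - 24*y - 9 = -12*y^2 - 14*y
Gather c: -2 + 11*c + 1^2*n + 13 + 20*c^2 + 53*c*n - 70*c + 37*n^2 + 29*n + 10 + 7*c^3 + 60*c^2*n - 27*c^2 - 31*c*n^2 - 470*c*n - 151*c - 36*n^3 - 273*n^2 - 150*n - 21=7*c^3 + c^2*(60*n - 7) + c*(-31*n^2 - 417*n - 210) - 36*n^3 - 236*n^2 - 120*n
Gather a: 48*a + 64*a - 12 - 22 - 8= 112*a - 42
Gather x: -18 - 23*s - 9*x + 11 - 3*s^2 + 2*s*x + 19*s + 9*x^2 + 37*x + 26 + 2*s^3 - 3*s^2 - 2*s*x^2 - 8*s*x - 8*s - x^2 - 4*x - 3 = 2*s^3 - 6*s^2 - 12*s + x^2*(8 - 2*s) + x*(24 - 6*s) + 16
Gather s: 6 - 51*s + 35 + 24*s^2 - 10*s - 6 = 24*s^2 - 61*s + 35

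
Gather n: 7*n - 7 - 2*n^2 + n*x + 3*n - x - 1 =-2*n^2 + n*(x + 10) - x - 8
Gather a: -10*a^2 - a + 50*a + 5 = -10*a^2 + 49*a + 5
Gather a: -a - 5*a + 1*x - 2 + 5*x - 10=-6*a + 6*x - 12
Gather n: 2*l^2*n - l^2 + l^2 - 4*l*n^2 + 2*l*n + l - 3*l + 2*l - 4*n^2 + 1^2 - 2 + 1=n^2*(-4*l - 4) + n*(2*l^2 + 2*l)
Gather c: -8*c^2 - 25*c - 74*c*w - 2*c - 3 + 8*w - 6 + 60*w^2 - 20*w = -8*c^2 + c*(-74*w - 27) + 60*w^2 - 12*w - 9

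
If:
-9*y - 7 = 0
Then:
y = -7/9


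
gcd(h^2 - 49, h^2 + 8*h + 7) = h + 7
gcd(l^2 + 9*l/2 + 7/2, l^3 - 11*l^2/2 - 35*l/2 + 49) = l + 7/2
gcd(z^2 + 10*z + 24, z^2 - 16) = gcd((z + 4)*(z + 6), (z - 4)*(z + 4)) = z + 4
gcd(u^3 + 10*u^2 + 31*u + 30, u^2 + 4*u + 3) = u + 3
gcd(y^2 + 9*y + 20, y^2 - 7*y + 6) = 1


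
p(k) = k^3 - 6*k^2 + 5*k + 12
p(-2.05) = -32.08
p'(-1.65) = 32.97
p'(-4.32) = 112.83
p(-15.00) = -4788.00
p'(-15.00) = 860.00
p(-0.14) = 11.18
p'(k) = 3*k^2 - 12*k + 5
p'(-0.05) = 5.61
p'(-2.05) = 42.21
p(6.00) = 42.00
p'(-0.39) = 10.14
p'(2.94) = -4.35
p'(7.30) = 77.27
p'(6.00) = 41.00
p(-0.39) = 9.08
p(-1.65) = -17.08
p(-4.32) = -202.20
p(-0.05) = 11.73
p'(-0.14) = 6.74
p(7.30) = 117.78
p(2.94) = 0.25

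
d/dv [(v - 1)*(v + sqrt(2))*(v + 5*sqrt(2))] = 3*v^2 - 2*v + 12*sqrt(2)*v - 6*sqrt(2) + 10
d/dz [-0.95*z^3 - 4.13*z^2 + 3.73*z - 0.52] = -2.85*z^2 - 8.26*z + 3.73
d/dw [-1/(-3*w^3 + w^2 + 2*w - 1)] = (-9*w^2 + 2*w + 2)/(3*w^3 - w^2 - 2*w + 1)^2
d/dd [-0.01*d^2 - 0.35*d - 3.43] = -0.02*d - 0.35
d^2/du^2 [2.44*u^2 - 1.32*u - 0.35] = 4.88000000000000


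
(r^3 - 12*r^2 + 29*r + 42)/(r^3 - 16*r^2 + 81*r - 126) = (r + 1)/(r - 3)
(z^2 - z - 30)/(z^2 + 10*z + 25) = (z - 6)/(z + 5)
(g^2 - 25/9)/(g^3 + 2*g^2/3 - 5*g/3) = (g - 5/3)/(g*(g - 1))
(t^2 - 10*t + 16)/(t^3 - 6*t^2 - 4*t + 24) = (t - 8)/(t^2 - 4*t - 12)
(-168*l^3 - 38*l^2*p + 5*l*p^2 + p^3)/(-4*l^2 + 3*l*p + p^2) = (-42*l^2 + l*p + p^2)/(-l + p)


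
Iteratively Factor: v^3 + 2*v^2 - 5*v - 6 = (v + 1)*(v^2 + v - 6) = (v - 2)*(v + 1)*(v + 3)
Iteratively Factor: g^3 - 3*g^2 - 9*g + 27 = (g - 3)*(g^2 - 9) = (g - 3)*(g + 3)*(g - 3)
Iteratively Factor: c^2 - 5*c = (c)*(c - 5)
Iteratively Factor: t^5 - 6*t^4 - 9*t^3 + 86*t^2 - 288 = (t - 4)*(t^4 - 2*t^3 - 17*t^2 + 18*t + 72) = (t - 4)^2*(t^3 + 2*t^2 - 9*t - 18) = (t - 4)^2*(t + 2)*(t^2 - 9) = (t - 4)^2*(t - 3)*(t + 2)*(t + 3)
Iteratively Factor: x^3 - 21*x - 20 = (x - 5)*(x^2 + 5*x + 4) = (x - 5)*(x + 4)*(x + 1)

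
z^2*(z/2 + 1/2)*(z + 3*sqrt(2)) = z^4/2 + z^3/2 + 3*sqrt(2)*z^3/2 + 3*sqrt(2)*z^2/2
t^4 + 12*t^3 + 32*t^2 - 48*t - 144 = (t - 2)*(t + 2)*(t + 6)^2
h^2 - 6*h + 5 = (h - 5)*(h - 1)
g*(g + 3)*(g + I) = g^3 + 3*g^2 + I*g^2 + 3*I*g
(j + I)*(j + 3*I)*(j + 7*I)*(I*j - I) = I*j^4 - 11*j^3 - I*j^3 + 11*j^2 - 31*I*j^2 + 21*j + 31*I*j - 21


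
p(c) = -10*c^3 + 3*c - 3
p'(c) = 3 - 30*c^2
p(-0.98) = 3.47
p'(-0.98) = -25.81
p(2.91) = -240.69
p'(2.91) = -251.04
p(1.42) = -27.37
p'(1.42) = -57.49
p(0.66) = -3.89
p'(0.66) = -10.07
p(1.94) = -70.19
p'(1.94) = -109.91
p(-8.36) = 5814.69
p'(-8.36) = -2093.69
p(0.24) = -2.42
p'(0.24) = 1.27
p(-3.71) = 496.52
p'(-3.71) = -409.92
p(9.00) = -7266.00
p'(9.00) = -2427.00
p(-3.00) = 258.00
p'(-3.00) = -267.00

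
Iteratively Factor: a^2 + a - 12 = (a + 4)*(a - 3)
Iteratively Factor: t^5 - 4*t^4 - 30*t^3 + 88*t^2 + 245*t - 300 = (t + 3)*(t^4 - 7*t^3 - 9*t^2 + 115*t - 100) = (t - 5)*(t + 3)*(t^3 - 2*t^2 - 19*t + 20) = (t - 5)^2*(t + 3)*(t^2 + 3*t - 4) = (t - 5)^2*(t - 1)*(t + 3)*(t + 4)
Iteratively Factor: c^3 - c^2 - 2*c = (c - 2)*(c^2 + c) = c*(c - 2)*(c + 1)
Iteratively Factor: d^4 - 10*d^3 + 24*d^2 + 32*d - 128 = (d - 4)*(d^3 - 6*d^2 + 32) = (d - 4)^2*(d^2 - 2*d - 8) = (d - 4)^2*(d + 2)*(d - 4)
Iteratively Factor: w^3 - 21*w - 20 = (w - 5)*(w^2 + 5*w + 4) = (w - 5)*(w + 1)*(w + 4)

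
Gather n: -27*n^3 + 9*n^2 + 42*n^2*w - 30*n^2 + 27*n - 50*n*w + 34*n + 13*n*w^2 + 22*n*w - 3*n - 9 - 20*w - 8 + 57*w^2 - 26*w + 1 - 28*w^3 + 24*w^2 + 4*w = -27*n^3 + n^2*(42*w - 21) + n*(13*w^2 - 28*w + 58) - 28*w^3 + 81*w^2 - 42*w - 16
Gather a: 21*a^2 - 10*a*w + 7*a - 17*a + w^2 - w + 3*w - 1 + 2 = 21*a^2 + a*(-10*w - 10) + w^2 + 2*w + 1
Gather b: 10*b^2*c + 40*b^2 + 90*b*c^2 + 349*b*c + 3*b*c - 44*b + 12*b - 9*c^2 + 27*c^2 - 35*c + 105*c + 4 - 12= b^2*(10*c + 40) + b*(90*c^2 + 352*c - 32) + 18*c^2 + 70*c - 8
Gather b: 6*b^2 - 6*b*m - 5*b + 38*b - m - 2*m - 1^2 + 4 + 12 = 6*b^2 + b*(33 - 6*m) - 3*m + 15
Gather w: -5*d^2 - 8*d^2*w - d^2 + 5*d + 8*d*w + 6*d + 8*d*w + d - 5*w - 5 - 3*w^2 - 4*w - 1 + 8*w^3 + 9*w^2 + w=-6*d^2 + 12*d + 8*w^3 + 6*w^2 + w*(-8*d^2 + 16*d - 8) - 6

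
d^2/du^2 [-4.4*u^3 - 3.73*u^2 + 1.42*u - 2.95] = -26.4*u - 7.46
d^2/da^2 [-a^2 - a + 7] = -2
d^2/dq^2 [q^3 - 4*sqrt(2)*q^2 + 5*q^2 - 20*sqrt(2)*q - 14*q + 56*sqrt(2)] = 6*q - 8*sqrt(2) + 10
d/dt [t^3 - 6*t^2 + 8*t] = 3*t^2 - 12*t + 8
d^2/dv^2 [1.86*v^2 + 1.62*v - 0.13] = 3.72000000000000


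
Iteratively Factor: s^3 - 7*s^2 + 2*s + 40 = (s - 4)*(s^2 - 3*s - 10) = (s - 4)*(s + 2)*(s - 5)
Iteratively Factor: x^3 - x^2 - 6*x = (x + 2)*(x^2 - 3*x) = x*(x + 2)*(x - 3)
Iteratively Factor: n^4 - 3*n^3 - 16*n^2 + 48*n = (n - 4)*(n^3 + n^2 - 12*n) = (n - 4)*(n + 4)*(n^2 - 3*n) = n*(n - 4)*(n + 4)*(n - 3)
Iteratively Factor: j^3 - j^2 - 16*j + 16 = (j + 4)*(j^2 - 5*j + 4) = (j - 1)*(j + 4)*(j - 4)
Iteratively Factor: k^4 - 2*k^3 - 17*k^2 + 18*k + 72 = (k + 2)*(k^3 - 4*k^2 - 9*k + 36) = (k + 2)*(k + 3)*(k^2 - 7*k + 12) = (k - 4)*(k + 2)*(k + 3)*(k - 3)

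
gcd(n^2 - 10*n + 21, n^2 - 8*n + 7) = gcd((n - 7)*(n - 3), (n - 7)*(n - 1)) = n - 7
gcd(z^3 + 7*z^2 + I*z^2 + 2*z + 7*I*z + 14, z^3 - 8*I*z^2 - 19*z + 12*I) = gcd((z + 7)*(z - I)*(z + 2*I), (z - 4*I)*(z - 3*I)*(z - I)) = z - I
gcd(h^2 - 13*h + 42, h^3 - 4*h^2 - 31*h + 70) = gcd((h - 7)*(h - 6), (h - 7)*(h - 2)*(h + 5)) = h - 7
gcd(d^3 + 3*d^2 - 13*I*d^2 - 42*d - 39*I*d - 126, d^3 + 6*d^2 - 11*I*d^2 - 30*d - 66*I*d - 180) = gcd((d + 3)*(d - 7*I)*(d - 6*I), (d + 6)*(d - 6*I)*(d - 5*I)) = d - 6*I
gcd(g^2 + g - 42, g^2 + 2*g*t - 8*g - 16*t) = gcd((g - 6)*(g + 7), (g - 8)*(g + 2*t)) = 1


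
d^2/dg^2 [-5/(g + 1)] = -10/(g + 1)^3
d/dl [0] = 0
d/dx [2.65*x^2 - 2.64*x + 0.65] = 5.3*x - 2.64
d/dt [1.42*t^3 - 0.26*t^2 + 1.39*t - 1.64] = 4.26*t^2 - 0.52*t + 1.39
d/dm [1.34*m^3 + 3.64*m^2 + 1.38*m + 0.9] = 4.02*m^2 + 7.28*m + 1.38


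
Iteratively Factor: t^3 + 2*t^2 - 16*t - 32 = (t + 4)*(t^2 - 2*t - 8) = (t + 2)*(t + 4)*(t - 4)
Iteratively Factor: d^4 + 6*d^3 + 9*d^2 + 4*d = (d)*(d^3 + 6*d^2 + 9*d + 4) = d*(d + 1)*(d^2 + 5*d + 4) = d*(d + 1)^2*(d + 4)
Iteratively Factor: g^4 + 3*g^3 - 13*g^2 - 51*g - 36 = (g + 1)*(g^3 + 2*g^2 - 15*g - 36) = (g + 1)*(g + 3)*(g^2 - g - 12) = (g + 1)*(g + 3)^2*(g - 4)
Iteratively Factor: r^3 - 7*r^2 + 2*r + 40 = (r + 2)*(r^2 - 9*r + 20) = (r - 4)*(r + 2)*(r - 5)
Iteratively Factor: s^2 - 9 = (s + 3)*(s - 3)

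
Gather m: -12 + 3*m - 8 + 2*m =5*m - 20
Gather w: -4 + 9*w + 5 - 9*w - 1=0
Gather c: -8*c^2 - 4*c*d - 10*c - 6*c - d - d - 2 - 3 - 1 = -8*c^2 + c*(-4*d - 16) - 2*d - 6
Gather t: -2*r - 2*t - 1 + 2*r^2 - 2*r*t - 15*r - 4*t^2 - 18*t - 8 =2*r^2 - 17*r - 4*t^2 + t*(-2*r - 20) - 9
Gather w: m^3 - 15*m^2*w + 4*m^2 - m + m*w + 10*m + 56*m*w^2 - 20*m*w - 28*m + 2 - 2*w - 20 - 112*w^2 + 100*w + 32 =m^3 + 4*m^2 - 19*m + w^2*(56*m - 112) + w*(-15*m^2 - 19*m + 98) + 14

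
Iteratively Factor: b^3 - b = (b)*(b^2 - 1) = b*(b + 1)*(b - 1)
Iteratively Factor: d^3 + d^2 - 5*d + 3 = (d - 1)*(d^2 + 2*d - 3) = (d - 1)*(d + 3)*(d - 1)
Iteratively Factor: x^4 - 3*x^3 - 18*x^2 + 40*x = (x + 4)*(x^3 - 7*x^2 + 10*x) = (x - 5)*(x + 4)*(x^2 - 2*x) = x*(x - 5)*(x + 4)*(x - 2)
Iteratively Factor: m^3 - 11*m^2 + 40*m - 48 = (m - 4)*(m^2 - 7*m + 12) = (m - 4)*(m - 3)*(m - 4)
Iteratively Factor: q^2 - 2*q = (q)*(q - 2)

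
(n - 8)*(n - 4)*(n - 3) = n^3 - 15*n^2 + 68*n - 96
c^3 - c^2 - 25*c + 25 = (c - 5)*(c - 1)*(c + 5)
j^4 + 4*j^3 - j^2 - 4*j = j*(j - 1)*(j + 1)*(j + 4)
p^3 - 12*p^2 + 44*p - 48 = (p - 6)*(p - 4)*(p - 2)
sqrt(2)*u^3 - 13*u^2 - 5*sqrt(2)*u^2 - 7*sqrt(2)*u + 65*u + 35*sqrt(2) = (u - 5)*(u - 7*sqrt(2))*(sqrt(2)*u + 1)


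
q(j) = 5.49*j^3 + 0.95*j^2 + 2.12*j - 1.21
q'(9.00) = 1353.29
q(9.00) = 4097.03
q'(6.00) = 606.44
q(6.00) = 1231.55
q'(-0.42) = 4.23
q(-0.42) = -2.34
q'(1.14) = 25.69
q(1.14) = 10.58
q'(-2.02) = 65.49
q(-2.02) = -46.87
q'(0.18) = 3.00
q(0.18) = -0.77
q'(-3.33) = 178.43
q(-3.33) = -200.46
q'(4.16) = 295.05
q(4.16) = 419.28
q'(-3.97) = 254.16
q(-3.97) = -338.17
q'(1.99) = 71.12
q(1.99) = 50.04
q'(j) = 16.47*j^2 + 1.9*j + 2.12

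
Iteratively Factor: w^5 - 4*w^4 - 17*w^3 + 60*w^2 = (w - 3)*(w^4 - w^3 - 20*w^2) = (w - 3)*(w + 4)*(w^3 - 5*w^2) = w*(w - 3)*(w + 4)*(w^2 - 5*w) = w^2*(w - 3)*(w + 4)*(w - 5)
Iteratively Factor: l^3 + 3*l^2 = (l)*(l^2 + 3*l) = l^2*(l + 3)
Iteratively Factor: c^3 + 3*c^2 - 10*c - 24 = (c - 3)*(c^2 + 6*c + 8) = (c - 3)*(c + 4)*(c + 2)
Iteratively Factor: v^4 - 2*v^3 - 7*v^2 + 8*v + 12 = (v + 1)*(v^3 - 3*v^2 - 4*v + 12) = (v - 3)*(v + 1)*(v^2 - 4) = (v - 3)*(v - 2)*(v + 1)*(v + 2)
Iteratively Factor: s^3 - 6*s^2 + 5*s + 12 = (s + 1)*(s^2 - 7*s + 12) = (s - 3)*(s + 1)*(s - 4)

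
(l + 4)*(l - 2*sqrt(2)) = l^2 - 2*sqrt(2)*l + 4*l - 8*sqrt(2)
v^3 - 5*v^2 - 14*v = v*(v - 7)*(v + 2)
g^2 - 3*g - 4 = (g - 4)*(g + 1)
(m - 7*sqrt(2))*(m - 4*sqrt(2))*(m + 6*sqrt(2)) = m^3 - 5*sqrt(2)*m^2 - 76*m + 336*sqrt(2)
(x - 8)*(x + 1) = x^2 - 7*x - 8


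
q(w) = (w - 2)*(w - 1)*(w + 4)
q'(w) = (w - 2)*(w - 1) + (w - 2)*(w + 4) + (w - 1)*(w + 4) = 3*w^2 + 2*w - 10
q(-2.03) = 24.06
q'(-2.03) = -1.70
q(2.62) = 6.65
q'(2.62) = 15.83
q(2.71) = 8.15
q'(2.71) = 17.45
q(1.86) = -0.71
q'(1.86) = 4.10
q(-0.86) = 16.70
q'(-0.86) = -9.50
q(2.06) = 0.39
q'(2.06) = 6.85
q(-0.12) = 9.21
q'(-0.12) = -10.20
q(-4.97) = -40.36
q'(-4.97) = 54.16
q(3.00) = 14.00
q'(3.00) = 23.00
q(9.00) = 728.00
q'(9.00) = 251.00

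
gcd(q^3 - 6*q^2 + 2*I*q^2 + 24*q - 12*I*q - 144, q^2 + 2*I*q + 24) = q^2 + 2*I*q + 24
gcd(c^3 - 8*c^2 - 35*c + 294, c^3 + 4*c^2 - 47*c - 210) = c^2 - c - 42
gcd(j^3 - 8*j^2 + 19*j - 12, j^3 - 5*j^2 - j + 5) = j - 1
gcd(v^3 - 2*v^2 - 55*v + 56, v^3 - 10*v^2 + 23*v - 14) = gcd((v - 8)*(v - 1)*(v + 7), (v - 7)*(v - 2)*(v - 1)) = v - 1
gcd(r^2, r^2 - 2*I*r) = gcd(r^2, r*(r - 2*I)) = r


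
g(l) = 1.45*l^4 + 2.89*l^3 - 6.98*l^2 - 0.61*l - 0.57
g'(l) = 5.8*l^3 + 8.67*l^2 - 13.96*l - 0.61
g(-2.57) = -30.91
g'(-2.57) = -5.92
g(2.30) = 36.84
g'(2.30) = 83.71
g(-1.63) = -20.40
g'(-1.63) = 20.06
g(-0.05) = -0.56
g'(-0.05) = 0.11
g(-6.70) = 1742.89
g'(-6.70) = -1262.31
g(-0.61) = -3.25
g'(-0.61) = 9.82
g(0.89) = -3.69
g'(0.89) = -2.08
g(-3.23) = -10.98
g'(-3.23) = -60.52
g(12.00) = 34048.11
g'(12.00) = 11102.75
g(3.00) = 130.26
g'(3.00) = 192.14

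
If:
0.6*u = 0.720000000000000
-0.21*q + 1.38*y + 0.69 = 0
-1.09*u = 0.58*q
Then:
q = -2.26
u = 1.20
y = -0.84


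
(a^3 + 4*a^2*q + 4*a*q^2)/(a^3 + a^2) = (a^2 + 4*a*q + 4*q^2)/(a*(a + 1))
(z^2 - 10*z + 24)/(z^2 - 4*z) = (z - 6)/z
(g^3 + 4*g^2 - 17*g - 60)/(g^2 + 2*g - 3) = (g^2 + g - 20)/(g - 1)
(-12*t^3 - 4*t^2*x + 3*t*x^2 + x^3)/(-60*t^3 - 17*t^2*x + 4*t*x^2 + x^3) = (-4*t^2 + x^2)/(-20*t^2 + t*x + x^2)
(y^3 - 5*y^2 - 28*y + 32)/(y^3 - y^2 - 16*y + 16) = (y - 8)/(y - 4)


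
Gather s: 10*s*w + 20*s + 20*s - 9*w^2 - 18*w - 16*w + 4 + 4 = s*(10*w + 40) - 9*w^2 - 34*w + 8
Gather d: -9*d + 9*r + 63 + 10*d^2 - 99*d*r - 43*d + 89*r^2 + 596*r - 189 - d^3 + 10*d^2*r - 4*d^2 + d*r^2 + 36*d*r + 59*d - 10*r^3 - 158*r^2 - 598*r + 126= -d^3 + d^2*(10*r + 6) + d*(r^2 - 63*r + 7) - 10*r^3 - 69*r^2 + 7*r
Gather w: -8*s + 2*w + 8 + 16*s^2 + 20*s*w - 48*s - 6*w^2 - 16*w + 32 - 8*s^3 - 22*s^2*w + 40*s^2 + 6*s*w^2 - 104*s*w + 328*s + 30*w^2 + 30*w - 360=-8*s^3 + 56*s^2 + 272*s + w^2*(6*s + 24) + w*(-22*s^2 - 84*s + 16) - 320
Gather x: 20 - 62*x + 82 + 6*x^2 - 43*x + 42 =6*x^2 - 105*x + 144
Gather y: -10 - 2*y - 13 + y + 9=-y - 14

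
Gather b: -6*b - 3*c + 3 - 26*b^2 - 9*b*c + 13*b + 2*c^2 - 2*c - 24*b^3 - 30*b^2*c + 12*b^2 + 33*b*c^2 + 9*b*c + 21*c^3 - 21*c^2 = -24*b^3 + b^2*(-30*c - 14) + b*(33*c^2 + 7) + 21*c^3 - 19*c^2 - 5*c + 3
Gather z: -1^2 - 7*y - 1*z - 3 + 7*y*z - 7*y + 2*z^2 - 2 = -14*y + 2*z^2 + z*(7*y - 1) - 6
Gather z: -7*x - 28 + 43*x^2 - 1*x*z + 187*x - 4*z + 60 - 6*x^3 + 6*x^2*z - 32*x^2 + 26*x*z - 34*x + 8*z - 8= -6*x^3 + 11*x^2 + 146*x + z*(6*x^2 + 25*x + 4) + 24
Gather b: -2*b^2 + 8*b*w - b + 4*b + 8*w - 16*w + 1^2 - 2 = -2*b^2 + b*(8*w + 3) - 8*w - 1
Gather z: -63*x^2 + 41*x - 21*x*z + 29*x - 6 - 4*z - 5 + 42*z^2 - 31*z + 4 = -63*x^2 + 70*x + 42*z^2 + z*(-21*x - 35) - 7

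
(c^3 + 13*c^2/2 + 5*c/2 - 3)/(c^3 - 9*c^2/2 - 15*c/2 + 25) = (2*c^3 + 13*c^2 + 5*c - 6)/(2*c^3 - 9*c^2 - 15*c + 50)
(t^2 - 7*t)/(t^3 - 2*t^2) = (t - 7)/(t*(t - 2))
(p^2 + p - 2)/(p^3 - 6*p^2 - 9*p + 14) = 1/(p - 7)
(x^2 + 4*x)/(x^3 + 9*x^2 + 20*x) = 1/(x + 5)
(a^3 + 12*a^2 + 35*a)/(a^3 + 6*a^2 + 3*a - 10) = a*(a + 7)/(a^2 + a - 2)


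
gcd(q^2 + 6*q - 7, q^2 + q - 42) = q + 7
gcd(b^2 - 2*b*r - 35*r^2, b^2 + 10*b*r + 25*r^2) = b + 5*r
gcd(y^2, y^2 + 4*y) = y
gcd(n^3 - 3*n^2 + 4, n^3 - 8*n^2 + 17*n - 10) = n - 2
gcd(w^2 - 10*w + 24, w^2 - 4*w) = w - 4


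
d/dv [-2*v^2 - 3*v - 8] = -4*v - 3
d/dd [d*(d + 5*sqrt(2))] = 2*d + 5*sqrt(2)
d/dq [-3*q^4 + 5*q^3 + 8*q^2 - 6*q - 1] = -12*q^3 + 15*q^2 + 16*q - 6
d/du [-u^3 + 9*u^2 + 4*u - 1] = -3*u^2 + 18*u + 4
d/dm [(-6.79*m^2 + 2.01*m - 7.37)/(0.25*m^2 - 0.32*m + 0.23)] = (1.6703*m^2 + 0.561599999999999*m - 1.8961)/(0.0625*m^4 - 0.16*m^3 + 0.2174*m^2 - 0.1472*m + 0.0529)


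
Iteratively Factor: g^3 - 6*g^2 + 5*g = (g)*(g^2 - 6*g + 5) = g*(g - 5)*(g - 1)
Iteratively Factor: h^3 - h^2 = (h)*(h^2 - h) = h*(h - 1)*(h)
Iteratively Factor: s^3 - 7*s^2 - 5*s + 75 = (s - 5)*(s^2 - 2*s - 15) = (s - 5)^2*(s + 3)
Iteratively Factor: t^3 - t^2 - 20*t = (t)*(t^2 - t - 20) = t*(t + 4)*(t - 5)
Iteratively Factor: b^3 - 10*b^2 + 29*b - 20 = (b - 5)*(b^2 - 5*b + 4) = (b - 5)*(b - 1)*(b - 4)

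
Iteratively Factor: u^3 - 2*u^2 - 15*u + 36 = (u - 3)*(u^2 + u - 12) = (u - 3)*(u + 4)*(u - 3)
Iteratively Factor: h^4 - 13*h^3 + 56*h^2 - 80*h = (h - 4)*(h^3 - 9*h^2 + 20*h) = h*(h - 4)*(h^2 - 9*h + 20) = h*(h - 5)*(h - 4)*(h - 4)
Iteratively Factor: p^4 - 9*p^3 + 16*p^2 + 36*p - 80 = (p + 2)*(p^3 - 11*p^2 + 38*p - 40) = (p - 4)*(p + 2)*(p^2 - 7*p + 10) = (p - 4)*(p - 2)*(p + 2)*(p - 5)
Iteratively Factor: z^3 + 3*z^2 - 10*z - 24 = (z - 3)*(z^2 + 6*z + 8) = (z - 3)*(z + 4)*(z + 2)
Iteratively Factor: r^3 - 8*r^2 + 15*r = (r)*(r^2 - 8*r + 15) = r*(r - 3)*(r - 5)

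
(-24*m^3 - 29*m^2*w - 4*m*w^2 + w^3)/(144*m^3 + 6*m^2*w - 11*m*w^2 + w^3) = (m + w)/(-6*m + w)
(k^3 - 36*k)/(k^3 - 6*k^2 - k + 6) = k*(k + 6)/(k^2 - 1)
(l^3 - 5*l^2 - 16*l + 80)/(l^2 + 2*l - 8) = (l^2 - 9*l + 20)/(l - 2)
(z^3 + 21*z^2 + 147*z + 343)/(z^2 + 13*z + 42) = (z^2 + 14*z + 49)/(z + 6)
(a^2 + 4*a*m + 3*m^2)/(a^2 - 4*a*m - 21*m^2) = (a + m)/(a - 7*m)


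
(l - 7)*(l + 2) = l^2 - 5*l - 14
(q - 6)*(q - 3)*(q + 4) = q^3 - 5*q^2 - 18*q + 72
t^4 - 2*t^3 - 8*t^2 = t^2*(t - 4)*(t + 2)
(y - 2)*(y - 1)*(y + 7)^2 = y^4 + 11*y^3 + 9*y^2 - 119*y + 98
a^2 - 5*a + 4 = (a - 4)*(a - 1)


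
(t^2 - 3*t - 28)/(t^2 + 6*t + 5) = (t^2 - 3*t - 28)/(t^2 + 6*t + 5)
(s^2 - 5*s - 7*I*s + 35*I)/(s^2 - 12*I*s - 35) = (s - 5)/(s - 5*I)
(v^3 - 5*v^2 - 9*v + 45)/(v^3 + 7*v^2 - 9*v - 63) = (v - 5)/(v + 7)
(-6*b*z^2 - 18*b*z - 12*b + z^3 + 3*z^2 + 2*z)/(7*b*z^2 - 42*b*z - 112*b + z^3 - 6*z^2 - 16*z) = (-6*b*z - 6*b + z^2 + z)/(7*b*z - 56*b + z^2 - 8*z)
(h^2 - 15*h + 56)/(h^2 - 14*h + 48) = (h - 7)/(h - 6)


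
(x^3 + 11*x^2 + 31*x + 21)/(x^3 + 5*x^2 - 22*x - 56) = (x^2 + 4*x + 3)/(x^2 - 2*x - 8)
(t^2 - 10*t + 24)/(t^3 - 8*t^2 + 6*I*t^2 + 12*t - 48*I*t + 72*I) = (t - 4)/(t^2 + t*(-2 + 6*I) - 12*I)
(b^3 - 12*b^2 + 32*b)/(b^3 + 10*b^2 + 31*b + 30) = b*(b^2 - 12*b + 32)/(b^3 + 10*b^2 + 31*b + 30)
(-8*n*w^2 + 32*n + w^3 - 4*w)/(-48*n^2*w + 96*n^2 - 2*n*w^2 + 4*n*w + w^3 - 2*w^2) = (w + 2)/(6*n + w)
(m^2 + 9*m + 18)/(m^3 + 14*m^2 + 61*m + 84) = (m + 6)/(m^2 + 11*m + 28)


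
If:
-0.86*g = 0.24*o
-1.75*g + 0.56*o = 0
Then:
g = 0.00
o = 0.00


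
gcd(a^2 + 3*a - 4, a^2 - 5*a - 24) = 1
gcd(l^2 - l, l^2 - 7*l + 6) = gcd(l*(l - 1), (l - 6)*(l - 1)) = l - 1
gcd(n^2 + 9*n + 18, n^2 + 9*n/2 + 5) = 1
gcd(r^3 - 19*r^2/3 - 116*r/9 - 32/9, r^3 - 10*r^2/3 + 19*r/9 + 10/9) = r + 1/3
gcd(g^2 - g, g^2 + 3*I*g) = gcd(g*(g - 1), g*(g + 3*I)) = g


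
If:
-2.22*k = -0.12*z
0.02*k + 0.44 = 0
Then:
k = -22.00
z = -407.00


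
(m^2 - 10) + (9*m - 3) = m^2 + 9*m - 13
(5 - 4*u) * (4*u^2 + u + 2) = -16*u^3 + 16*u^2 - 3*u + 10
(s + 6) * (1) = s + 6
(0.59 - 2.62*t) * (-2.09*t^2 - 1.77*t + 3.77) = 5.4758*t^3 + 3.4043*t^2 - 10.9217*t + 2.2243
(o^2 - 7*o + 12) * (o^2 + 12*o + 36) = o^4 + 5*o^3 - 36*o^2 - 108*o + 432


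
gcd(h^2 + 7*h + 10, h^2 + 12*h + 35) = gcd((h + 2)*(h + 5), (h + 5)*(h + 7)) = h + 5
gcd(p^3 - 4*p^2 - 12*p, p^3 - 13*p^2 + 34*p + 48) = p - 6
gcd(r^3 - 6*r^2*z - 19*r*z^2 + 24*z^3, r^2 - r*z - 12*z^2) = r + 3*z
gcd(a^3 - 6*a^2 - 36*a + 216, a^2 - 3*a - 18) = a - 6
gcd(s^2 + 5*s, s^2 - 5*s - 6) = 1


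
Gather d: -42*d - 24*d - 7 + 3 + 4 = -66*d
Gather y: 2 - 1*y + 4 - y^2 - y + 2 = -y^2 - 2*y + 8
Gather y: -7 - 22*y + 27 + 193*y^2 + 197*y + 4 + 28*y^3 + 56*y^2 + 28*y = 28*y^3 + 249*y^2 + 203*y + 24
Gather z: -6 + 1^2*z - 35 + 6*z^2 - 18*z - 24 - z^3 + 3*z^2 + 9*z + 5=-z^3 + 9*z^2 - 8*z - 60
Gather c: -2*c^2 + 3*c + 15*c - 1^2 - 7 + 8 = -2*c^2 + 18*c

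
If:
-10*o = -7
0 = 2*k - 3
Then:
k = 3/2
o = 7/10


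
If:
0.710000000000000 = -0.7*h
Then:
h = -1.01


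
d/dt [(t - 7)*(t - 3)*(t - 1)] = 3*t^2 - 22*t + 31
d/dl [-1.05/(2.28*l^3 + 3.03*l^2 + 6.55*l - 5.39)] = (7.182*l^2 + 6.363*l + 6.8775)/(2.28*l^3 + 3.03*l^2 + 6.55*l - 5.39)^2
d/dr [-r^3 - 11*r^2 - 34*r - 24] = -3*r^2 - 22*r - 34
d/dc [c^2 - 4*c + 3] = 2*c - 4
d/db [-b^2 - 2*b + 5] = -2*b - 2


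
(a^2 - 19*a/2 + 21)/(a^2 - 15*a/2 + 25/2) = (2*a^2 - 19*a + 42)/(2*a^2 - 15*a + 25)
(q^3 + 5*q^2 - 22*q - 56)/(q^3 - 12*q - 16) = (q + 7)/(q + 2)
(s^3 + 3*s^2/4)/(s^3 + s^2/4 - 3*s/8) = 2*s/(2*s - 1)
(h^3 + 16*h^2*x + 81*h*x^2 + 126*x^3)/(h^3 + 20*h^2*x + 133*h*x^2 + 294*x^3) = (h + 3*x)/(h + 7*x)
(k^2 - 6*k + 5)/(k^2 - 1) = (k - 5)/(k + 1)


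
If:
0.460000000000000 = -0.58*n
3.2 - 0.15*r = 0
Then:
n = -0.79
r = 21.33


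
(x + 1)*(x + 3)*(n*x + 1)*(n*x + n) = n^2*x^4 + 5*n^2*x^3 + 7*n^2*x^2 + 3*n^2*x + n*x^3 + 5*n*x^2 + 7*n*x + 3*n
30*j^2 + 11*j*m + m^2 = (5*j + m)*(6*j + m)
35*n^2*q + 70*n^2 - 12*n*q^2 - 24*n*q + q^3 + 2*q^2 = (-7*n + q)*(-5*n + q)*(q + 2)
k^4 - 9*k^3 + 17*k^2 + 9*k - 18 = (k - 6)*(k - 3)*(k - 1)*(k + 1)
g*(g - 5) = g^2 - 5*g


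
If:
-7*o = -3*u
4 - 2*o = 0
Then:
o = 2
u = 14/3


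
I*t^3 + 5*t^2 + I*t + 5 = (t - 5*I)*(t + I)*(I*t + 1)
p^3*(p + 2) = p^4 + 2*p^3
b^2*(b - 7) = b^3 - 7*b^2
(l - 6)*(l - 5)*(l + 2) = l^3 - 9*l^2 + 8*l + 60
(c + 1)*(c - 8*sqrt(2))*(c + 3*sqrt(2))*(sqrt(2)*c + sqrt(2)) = sqrt(2)*c^4 - 10*c^3 + 2*sqrt(2)*c^3 - 47*sqrt(2)*c^2 - 20*c^2 - 96*sqrt(2)*c - 10*c - 48*sqrt(2)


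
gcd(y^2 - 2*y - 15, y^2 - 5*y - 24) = y + 3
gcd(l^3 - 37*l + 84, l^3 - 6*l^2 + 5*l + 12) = l^2 - 7*l + 12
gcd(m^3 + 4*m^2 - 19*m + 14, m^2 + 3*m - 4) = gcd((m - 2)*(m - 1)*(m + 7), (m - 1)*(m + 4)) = m - 1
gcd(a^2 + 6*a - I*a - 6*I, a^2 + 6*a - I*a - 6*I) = a^2 + a*(6 - I) - 6*I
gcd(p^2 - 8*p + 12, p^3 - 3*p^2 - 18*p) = p - 6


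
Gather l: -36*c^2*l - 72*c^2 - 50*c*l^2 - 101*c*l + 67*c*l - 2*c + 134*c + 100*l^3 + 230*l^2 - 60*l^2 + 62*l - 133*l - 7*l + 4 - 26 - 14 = -72*c^2 + 132*c + 100*l^3 + l^2*(170 - 50*c) + l*(-36*c^2 - 34*c - 78) - 36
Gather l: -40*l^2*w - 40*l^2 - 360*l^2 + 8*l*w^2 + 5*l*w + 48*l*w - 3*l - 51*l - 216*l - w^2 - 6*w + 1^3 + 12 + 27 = l^2*(-40*w - 400) + l*(8*w^2 + 53*w - 270) - w^2 - 6*w + 40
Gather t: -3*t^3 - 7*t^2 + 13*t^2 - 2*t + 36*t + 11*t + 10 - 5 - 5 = -3*t^3 + 6*t^2 + 45*t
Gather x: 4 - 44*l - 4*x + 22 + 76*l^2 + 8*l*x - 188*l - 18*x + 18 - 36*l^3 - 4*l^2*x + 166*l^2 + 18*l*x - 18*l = -36*l^3 + 242*l^2 - 250*l + x*(-4*l^2 + 26*l - 22) + 44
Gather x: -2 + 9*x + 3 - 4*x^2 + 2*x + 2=-4*x^2 + 11*x + 3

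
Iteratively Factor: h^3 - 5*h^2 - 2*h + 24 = (h - 4)*(h^2 - h - 6) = (h - 4)*(h - 3)*(h + 2)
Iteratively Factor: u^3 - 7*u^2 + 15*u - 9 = (u - 3)*(u^2 - 4*u + 3) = (u - 3)*(u - 1)*(u - 3)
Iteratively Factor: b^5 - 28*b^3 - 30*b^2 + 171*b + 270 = (b - 3)*(b^4 + 3*b^3 - 19*b^2 - 87*b - 90) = (b - 3)*(b + 3)*(b^3 - 19*b - 30) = (b - 5)*(b - 3)*(b + 3)*(b^2 + 5*b + 6) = (b - 5)*(b - 3)*(b + 3)^2*(b + 2)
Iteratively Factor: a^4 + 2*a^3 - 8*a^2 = (a)*(a^3 + 2*a^2 - 8*a) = a^2*(a^2 + 2*a - 8) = a^2*(a - 2)*(a + 4)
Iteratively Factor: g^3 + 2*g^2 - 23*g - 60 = (g + 3)*(g^2 - g - 20) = (g + 3)*(g + 4)*(g - 5)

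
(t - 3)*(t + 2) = t^2 - t - 6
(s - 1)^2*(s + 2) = s^3 - 3*s + 2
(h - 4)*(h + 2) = h^2 - 2*h - 8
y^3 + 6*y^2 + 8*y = y*(y + 2)*(y + 4)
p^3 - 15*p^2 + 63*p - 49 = (p - 7)^2*(p - 1)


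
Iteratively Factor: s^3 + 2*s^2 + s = (s + 1)*(s^2 + s) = s*(s + 1)*(s + 1)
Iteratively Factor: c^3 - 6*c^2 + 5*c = (c - 1)*(c^2 - 5*c) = (c - 5)*(c - 1)*(c)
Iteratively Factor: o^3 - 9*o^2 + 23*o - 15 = (o - 5)*(o^2 - 4*o + 3) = (o - 5)*(o - 1)*(o - 3)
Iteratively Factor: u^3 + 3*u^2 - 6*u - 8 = (u + 1)*(u^2 + 2*u - 8) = (u + 1)*(u + 4)*(u - 2)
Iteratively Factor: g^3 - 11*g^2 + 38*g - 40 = (g - 4)*(g^2 - 7*g + 10) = (g - 5)*(g - 4)*(g - 2)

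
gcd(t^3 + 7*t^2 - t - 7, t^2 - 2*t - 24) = 1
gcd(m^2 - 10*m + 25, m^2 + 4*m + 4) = 1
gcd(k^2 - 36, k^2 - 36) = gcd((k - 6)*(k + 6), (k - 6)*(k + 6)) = k^2 - 36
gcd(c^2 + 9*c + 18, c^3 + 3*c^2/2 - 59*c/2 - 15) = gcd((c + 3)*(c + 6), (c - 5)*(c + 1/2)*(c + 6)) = c + 6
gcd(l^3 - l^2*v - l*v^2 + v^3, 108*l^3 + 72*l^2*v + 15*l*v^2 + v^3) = 1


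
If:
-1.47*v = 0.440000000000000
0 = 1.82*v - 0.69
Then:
No Solution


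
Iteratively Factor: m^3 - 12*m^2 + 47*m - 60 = (m - 5)*(m^2 - 7*m + 12) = (m - 5)*(m - 3)*(m - 4)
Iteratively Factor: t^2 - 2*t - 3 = (t + 1)*(t - 3)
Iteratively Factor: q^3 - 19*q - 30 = (q + 2)*(q^2 - 2*q - 15) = (q + 2)*(q + 3)*(q - 5)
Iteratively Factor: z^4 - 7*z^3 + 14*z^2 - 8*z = (z - 2)*(z^3 - 5*z^2 + 4*z) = (z - 2)*(z - 1)*(z^2 - 4*z) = (z - 4)*(z - 2)*(z - 1)*(z)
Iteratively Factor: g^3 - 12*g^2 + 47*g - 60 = (g - 5)*(g^2 - 7*g + 12) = (g - 5)*(g - 3)*(g - 4)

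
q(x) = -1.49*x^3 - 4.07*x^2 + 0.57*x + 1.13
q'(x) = -4.47*x^2 - 8.14*x + 0.57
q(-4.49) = 51.39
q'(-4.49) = -53.00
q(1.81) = -20.01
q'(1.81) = -28.81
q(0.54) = 0.02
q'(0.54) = -5.13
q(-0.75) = -0.96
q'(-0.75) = 4.16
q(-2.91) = 1.72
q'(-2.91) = -13.60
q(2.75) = -59.07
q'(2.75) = -55.62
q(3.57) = -116.50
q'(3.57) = -85.46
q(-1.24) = -2.99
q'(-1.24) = 3.79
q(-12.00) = 1982.93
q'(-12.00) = -545.43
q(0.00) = 1.13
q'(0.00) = 0.57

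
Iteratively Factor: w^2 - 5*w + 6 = (w - 3)*(w - 2)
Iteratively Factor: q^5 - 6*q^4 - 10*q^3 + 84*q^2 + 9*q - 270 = (q + 2)*(q^4 - 8*q^3 + 6*q^2 + 72*q - 135) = (q + 2)*(q + 3)*(q^3 - 11*q^2 + 39*q - 45) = (q - 3)*(q + 2)*(q + 3)*(q^2 - 8*q + 15) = (q - 3)^2*(q + 2)*(q + 3)*(q - 5)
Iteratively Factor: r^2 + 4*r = (r)*(r + 4)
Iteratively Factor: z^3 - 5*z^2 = (z)*(z^2 - 5*z) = z*(z - 5)*(z)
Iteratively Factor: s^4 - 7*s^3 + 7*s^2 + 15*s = (s - 5)*(s^3 - 2*s^2 - 3*s) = (s - 5)*(s - 3)*(s^2 + s) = (s - 5)*(s - 3)*(s + 1)*(s)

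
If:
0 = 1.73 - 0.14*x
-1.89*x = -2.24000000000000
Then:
No Solution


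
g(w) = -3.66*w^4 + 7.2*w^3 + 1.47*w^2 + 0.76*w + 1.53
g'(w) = -14.64*w^3 + 21.6*w^2 + 2.94*w + 0.76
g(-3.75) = -1084.11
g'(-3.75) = 1065.52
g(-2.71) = -330.44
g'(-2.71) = 442.80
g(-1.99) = -108.30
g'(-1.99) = 195.82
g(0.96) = 6.88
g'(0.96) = 10.54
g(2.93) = -72.26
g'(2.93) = -173.44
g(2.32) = -4.92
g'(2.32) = -58.97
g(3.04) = -92.88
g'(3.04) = -201.99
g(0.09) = 1.62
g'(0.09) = 1.19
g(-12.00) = -88131.27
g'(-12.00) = 28373.80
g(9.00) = -18637.02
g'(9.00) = -8895.74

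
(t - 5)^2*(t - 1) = t^3 - 11*t^2 + 35*t - 25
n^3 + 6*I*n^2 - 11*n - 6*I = (n + I)*(n + 2*I)*(n + 3*I)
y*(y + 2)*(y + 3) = y^3 + 5*y^2 + 6*y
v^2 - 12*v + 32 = (v - 8)*(v - 4)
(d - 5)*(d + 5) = d^2 - 25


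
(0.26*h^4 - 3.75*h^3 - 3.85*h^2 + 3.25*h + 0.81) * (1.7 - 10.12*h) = -2.6312*h^5 + 38.392*h^4 + 32.587*h^3 - 39.435*h^2 - 2.6722*h + 1.377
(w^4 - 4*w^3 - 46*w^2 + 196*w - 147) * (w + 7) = w^5 + 3*w^4 - 74*w^3 - 126*w^2 + 1225*w - 1029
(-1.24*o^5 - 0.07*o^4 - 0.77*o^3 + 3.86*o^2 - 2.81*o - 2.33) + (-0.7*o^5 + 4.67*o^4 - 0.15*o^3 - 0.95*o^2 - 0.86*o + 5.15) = -1.94*o^5 + 4.6*o^4 - 0.92*o^3 + 2.91*o^2 - 3.67*o + 2.82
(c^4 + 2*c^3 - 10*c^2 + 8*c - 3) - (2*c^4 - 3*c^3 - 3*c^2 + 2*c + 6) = -c^4 + 5*c^3 - 7*c^2 + 6*c - 9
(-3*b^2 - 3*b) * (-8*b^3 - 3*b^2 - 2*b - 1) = 24*b^5 + 33*b^4 + 15*b^3 + 9*b^2 + 3*b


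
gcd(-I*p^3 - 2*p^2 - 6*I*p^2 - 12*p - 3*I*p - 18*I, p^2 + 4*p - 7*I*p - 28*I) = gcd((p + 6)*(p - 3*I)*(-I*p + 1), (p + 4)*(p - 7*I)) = 1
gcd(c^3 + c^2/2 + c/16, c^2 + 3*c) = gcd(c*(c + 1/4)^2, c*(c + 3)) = c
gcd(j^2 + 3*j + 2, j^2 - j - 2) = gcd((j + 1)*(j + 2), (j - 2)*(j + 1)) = j + 1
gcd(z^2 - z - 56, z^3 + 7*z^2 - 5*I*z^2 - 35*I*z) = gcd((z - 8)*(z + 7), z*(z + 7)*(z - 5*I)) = z + 7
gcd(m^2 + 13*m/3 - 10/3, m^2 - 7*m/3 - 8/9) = 1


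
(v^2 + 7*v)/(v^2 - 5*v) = (v + 7)/(v - 5)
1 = 1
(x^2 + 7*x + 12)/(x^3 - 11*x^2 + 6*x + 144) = (x + 4)/(x^2 - 14*x + 48)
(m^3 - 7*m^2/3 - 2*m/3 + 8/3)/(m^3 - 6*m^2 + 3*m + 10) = (m - 4/3)/(m - 5)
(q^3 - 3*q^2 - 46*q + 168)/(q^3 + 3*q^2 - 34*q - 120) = (q^2 + 3*q - 28)/(q^2 + 9*q + 20)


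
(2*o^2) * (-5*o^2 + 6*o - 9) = -10*o^4 + 12*o^3 - 18*o^2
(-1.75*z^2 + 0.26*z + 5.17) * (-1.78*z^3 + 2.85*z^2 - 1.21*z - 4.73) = 3.115*z^5 - 5.4503*z^4 - 6.3441*z^3 + 22.6974*z^2 - 7.4855*z - 24.4541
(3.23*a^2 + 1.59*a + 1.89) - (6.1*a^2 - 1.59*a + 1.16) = -2.87*a^2 + 3.18*a + 0.73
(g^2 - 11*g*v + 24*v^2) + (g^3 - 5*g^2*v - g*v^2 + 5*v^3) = g^3 - 5*g^2*v + g^2 - g*v^2 - 11*g*v + 5*v^3 + 24*v^2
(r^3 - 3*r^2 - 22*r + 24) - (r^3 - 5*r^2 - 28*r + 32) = 2*r^2 + 6*r - 8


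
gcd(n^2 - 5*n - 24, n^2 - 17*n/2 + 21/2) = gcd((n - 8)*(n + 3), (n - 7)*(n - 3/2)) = 1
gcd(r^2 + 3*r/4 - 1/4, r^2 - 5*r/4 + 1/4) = r - 1/4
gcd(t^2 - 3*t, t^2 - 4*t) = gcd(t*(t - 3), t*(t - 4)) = t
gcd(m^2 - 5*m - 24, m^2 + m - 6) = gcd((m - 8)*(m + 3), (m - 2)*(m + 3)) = m + 3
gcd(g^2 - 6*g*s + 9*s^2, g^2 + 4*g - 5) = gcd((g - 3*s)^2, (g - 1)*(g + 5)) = 1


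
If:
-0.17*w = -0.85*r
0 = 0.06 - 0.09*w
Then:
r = 0.13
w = 0.67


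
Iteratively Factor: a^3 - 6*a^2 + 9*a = (a - 3)*(a^2 - 3*a) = a*(a - 3)*(a - 3)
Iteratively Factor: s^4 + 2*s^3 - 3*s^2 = (s - 1)*(s^3 + 3*s^2) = s*(s - 1)*(s^2 + 3*s) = s*(s - 1)*(s + 3)*(s)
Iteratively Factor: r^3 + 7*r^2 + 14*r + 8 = (r + 1)*(r^2 + 6*r + 8) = (r + 1)*(r + 2)*(r + 4)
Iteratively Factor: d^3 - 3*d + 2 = (d - 1)*(d^2 + d - 2) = (d - 1)*(d + 2)*(d - 1)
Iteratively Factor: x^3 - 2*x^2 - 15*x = (x)*(x^2 - 2*x - 15) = x*(x + 3)*(x - 5)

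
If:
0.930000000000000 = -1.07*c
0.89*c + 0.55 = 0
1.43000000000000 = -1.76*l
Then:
No Solution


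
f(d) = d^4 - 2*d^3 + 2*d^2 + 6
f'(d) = 4*d^3 - 6*d^2 + 4*d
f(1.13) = 7.30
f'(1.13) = 2.63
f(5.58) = 690.27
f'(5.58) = 530.47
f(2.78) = 38.22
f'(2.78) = 50.69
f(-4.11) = 463.98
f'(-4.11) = -395.50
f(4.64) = 312.79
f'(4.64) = 288.97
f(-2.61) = 101.59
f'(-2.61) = -122.43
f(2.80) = 39.24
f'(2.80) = 51.97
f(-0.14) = 6.05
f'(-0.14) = -0.69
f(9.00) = 5271.00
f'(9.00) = 2466.00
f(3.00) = 51.00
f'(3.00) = 66.00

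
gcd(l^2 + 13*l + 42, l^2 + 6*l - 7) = l + 7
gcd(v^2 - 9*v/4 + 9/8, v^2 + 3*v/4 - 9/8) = v - 3/4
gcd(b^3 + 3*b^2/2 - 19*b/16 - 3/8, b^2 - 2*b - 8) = b + 2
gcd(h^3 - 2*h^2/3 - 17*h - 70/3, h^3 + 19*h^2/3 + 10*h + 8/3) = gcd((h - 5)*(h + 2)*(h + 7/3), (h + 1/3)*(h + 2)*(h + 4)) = h + 2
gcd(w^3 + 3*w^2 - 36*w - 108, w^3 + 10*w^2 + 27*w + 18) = w^2 + 9*w + 18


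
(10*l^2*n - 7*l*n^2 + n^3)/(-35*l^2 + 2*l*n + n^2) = n*(-2*l + n)/(7*l + n)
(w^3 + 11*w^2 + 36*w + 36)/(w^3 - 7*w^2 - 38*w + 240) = (w^2 + 5*w + 6)/(w^2 - 13*w + 40)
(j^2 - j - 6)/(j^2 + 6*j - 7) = (j^2 - j - 6)/(j^2 + 6*j - 7)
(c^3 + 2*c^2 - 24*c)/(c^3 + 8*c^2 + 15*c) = (c^2 + 2*c - 24)/(c^2 + 8*c + 15)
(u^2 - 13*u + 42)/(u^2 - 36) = (u - 7)/(u + 6)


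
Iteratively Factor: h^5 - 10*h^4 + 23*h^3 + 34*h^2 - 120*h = (h)*(h^4 - 10*h^3 + 23*h^2 + 34*h - 120) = h*(h - 4)*(h^3 - 6*h^2 - h + 30) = h*(h - 4)*(h - 3)*(h^2 - 3*h - 10) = h*(h - 5)*(h - 4)*(h - 3)*(h + 2)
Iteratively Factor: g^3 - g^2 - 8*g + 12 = (g - 2)*(g^2 + g - 6) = (g - 2)*(g + 3)*(g - 2)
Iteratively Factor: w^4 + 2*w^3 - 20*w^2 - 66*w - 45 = (w + 1)*(w^3 + w^2 - 21*w - 45) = (w + 1)*(w + 3)*(w^2 - 2*w - 15) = (w + 1)*(w + 3)^2*(w - 5)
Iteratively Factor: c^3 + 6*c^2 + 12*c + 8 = (c + 2)*(c^2 + 4*c + 4) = (c + 2)^2*(c + 2)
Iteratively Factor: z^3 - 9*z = (z)*(z^2 - 9) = z*(z + 3)*(z - 3)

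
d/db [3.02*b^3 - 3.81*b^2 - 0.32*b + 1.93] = 9.06*b^2 - 7.62*b - 0.32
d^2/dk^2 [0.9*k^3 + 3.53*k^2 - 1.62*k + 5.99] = 5.4*k + 7.06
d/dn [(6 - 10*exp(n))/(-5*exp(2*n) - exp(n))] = 2*(-25*exp(2*n) + 30*exp(n) + 3)*exp(-n)/(25*exp(2*n) + 10*exp(n) + 1)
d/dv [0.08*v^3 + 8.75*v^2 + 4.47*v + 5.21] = 0.24*v^2 + 17.5*v + 4.47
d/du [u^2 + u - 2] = 2*u + 1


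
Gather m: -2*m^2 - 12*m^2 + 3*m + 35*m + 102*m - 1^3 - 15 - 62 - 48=-14*m^2 + 140*m - 126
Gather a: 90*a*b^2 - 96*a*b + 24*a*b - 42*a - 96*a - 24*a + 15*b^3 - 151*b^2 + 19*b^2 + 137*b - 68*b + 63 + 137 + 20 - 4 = a*(90*b^2 - 72*b - 162) + 15*b^3 - 132*b^2 + 69*b + 216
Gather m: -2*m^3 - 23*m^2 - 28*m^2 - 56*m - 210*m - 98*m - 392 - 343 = -2*m^3 - 51*m^2 - 364*m - 735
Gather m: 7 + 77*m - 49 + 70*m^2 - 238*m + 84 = 70*m^2 - 161*m + 42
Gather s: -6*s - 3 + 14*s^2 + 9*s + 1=14*s^2 + 3*s - 2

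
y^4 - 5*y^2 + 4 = (y - 2)*(y - 1)*(y + 1)*(y + 2)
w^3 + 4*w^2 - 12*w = w*(w - 2)*(w + 6)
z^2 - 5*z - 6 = (z - 6)*(z + 1)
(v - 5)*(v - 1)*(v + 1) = v^3 - 5*v^2 - v + 5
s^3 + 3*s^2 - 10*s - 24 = (s - 3)*(s + 2)*(s + 4)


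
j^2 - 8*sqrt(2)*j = j*(j - 8*sqrt(2))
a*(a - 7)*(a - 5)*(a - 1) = a^4 - 13*a^3 + 47*a^2 - 35*a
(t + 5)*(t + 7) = t^2 + 12*t + 35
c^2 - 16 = (c - 4)*(c + 4)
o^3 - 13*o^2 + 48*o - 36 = (o - 6)^2*(o - 1)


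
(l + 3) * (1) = l + 3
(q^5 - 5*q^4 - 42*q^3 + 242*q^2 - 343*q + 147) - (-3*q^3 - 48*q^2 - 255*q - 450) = q^5 - 5*q^4 - 39*q^3 + 290*q^2 - 88*q + 597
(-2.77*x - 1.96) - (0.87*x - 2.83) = 0.87 - 3.64*x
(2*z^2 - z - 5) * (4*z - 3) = 8*z^3 - 10*z^2 - 17*z + 15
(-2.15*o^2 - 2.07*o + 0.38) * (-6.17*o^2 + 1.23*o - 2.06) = 13.2655*o^4 + 10.1274*o^3 - 0.461699999999999*o^2 + 4.7316*o - 0.7828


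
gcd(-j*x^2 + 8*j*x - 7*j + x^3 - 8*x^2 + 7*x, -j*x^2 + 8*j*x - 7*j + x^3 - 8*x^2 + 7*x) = -j*x^2 + 8*j*x - 7*j + x^3 - 8*x^2 + 7*x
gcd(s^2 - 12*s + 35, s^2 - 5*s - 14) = s - 7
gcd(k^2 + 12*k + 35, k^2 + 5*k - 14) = k + 7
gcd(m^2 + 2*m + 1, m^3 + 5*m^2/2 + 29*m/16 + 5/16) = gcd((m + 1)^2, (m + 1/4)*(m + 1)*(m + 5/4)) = m + 1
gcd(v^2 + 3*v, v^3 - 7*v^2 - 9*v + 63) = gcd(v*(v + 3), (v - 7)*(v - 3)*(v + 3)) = v + 3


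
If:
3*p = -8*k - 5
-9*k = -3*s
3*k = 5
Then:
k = 5/3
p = -55/9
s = 5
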